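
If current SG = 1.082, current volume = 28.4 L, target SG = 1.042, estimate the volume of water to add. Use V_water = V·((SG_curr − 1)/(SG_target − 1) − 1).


V_water = 28.4·((1.082 − 1)/(1.042 − 1) − 1)

27.0476 L


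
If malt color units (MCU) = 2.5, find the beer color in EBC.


SRM = 1.4922·MCU^0.6859;  EBC = SRM·1.97
SRM = 1.4922·2.5^0.6859 = 2.7975
EBC = 2.7975·1.97

5.5111 EBC


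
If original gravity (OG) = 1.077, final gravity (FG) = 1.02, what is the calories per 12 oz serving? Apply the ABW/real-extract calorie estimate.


ABW = (OG−FG)·131.25·0.79/FG;  °P = 259 − 259/SG (for OG→OE and FG→AE);  RE = 0.1808·OE + 0.8192·AE;  Cal = (6.9·ABW + 4·(RE−0.1))·FG·3.55
ABW = (1.077 − 1.02)·131.25·0.79/1.02 = 5.7943
OE = 259 − 259/1.077 = 18.5172 °P
AE = 259 − 259/1.02 = 5.0784 °P
RE = 0.1808·18.5172 + 0.8192·5.0784 = 7.5082 °P
Cal = (6.9·5.7943 + 4·(7.5082−0.1))·1.02·3.55

252.0698 kcal


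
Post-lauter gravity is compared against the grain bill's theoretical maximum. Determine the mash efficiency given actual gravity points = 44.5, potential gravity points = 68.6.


efficiency = actual / potential × 100
efficiency = 44.5 / 68.6 × 100

64.8688 %


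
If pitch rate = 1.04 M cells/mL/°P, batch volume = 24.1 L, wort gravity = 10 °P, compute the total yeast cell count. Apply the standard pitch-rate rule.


cells (billions) = rate · V_L · °P
cells = 1.04 · 24.1 · 10

250.6400 billion cells


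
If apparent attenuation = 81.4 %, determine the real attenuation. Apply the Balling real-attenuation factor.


RA = AA · 0.8192
RA = 81.4 · 0.8192

66.6829 %


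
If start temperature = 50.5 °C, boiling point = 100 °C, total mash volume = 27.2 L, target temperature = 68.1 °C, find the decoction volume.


V_dec = V_total·(T_target − T_start)/(T_boil − T_start)
V_dec = 27.2·(68.1 − 50.5)/(100 − 50.5)

9.6711 L


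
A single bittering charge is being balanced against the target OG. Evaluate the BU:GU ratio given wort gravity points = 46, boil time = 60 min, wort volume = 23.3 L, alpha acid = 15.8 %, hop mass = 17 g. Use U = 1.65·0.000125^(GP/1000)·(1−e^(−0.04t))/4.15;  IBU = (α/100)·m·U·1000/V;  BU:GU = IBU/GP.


U = 1.65·0.000125^(46/1000)·(1−e^(−0.04·60))/4.15 = 0.2391
IBU = (15.8/100)·17·0.2391·1000/23.3 = 27.5640
BU:GU = 27.5640/46

0.5992


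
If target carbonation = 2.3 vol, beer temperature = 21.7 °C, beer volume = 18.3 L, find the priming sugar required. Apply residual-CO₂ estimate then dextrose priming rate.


residual = 14.695·(0.01821 + 0.09011·e^(−0.04·T));  sugar = (target − residual)·4.0·V
residual = 14.695·(0.01821 + 0.09011·e^(−0.04·21.7)) = 0.8235
sugar = (2.3 − 0.8235)·4.0·18.3

108.0821 g


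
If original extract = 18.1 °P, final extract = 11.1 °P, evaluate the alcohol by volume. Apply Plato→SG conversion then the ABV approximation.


SG = 259/(259 − P);  ABV = (OG − FG)·131.25
OG = 259/(259 − 18.1) = 1.0751
FG = 259/(259 − 11.1) = 1.0448
ABV = (1.0751 − 1.0448)·131.25

3.9846 % ABV


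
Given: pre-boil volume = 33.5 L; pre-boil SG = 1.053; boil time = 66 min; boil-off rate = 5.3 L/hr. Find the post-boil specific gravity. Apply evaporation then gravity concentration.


V_post = V_pre − rate·(t/60);  SG_post = 1 + (SG_pre−1)·V_pre/V_post
V_post = 33.5 − 5.3·(66/60) = 27.6700
SG_post = 1 + (1.053 − 1)·33.5/27.6700

1.0642


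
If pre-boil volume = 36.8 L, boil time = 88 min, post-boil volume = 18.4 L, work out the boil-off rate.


rate = (V_pre − V_post) / (t_min/60)
rate = (36.8 − 18.4) / (88/60)

12.5455 L/hr


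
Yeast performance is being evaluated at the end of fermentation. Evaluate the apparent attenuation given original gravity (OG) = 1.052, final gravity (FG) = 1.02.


AA = (OG − FG)/(OG − 1) · 100
AA = (1.052 − 1.02)/(1.052 − 1) · 100

61.5385 %


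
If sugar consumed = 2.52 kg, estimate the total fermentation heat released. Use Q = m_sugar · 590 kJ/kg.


Q = 2.52 · 590

1486.8000 kJ


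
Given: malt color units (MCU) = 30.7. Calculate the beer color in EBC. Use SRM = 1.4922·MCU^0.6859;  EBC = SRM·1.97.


SRM = 1.4922·30.7^0.6859 = 15.6263
EBC = 15.6263·1.97

30.7837 EBC


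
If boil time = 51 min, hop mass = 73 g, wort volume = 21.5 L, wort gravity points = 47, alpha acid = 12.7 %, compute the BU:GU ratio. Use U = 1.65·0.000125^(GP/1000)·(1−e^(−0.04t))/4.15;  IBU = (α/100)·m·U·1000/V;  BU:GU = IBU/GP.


U = 1.65·0.000125^(47/1000)·(1−e^(−0.04·51))/4.15 = 0.2267
IBU = (12.7/100)·73·0.2267·1000/21.5 = 97.7651
BU:GU = 97.7651/47

2.0801


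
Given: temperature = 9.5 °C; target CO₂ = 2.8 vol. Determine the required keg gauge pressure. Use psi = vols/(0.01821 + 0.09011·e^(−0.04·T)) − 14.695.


psi = 2.8/(0.01821 + 0.09011·e^(−0.04·9.5)) − 14.695

20.3783 psi


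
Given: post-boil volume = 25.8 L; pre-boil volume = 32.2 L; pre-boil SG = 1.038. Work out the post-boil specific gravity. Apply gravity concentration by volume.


SG_post = 1 + (SG_pre − 1)·V_pre/V_post
pts_pre = (1.038 − 1)·1000 = 38.0000
pts_post = 38.0000·32.2/25.8 = 47.4264
SG_post = 1 + 47.4264/1000

1.0474


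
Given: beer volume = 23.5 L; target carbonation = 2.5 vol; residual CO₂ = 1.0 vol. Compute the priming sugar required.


sugar = (target − residual)·4.0·V
sugar = (2.5 − 1.0)·4.0·23.5

141.0000 g


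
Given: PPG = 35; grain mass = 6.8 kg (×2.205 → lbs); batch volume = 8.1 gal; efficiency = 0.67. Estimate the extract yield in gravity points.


points = lbs × PPG × eff / vol
lbs = 6.8 × 2.205 = 14.9940
points = 14.9940 × 35 × 0.67 / 8.1

43.4086 points


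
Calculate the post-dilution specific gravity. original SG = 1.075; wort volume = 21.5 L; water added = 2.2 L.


SG_new = 1 + (SG_old − 1)·V_old/(V_old + V_water)
pts = (1.075 − 1)·1000·21.5/(21.5 + 2.2) = 68.0380
SG_new = 1 + 68.0380/1000

1.0680


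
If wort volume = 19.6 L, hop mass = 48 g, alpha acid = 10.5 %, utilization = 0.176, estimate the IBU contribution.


IBU = (α/100)·mass·U·1000 / V
IBU = (10.5/100)·48·0.176·1000 / 19.6

45.2571 IBU


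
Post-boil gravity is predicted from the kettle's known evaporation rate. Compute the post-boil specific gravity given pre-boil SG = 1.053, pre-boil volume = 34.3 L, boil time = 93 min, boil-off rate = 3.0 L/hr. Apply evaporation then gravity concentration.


V_post = V_pre − rate·(t/60);  SG_post = 1 + (SG_pre−1)·V_pre/V_post
V_post = 34.3 − 3.0·(93/60) = 29.6500
SG_post = 1 + (1.053 − 1)·34.3/29.6500

1.0613


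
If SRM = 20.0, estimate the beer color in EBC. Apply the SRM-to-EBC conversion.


EBC = SRM · 1.97
EBC = 20.0 · 1.97

39.4000 EBC


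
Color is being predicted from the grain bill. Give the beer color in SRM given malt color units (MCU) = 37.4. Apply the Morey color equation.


SRM = 1.4922 · MCU^0.6859
SRM = 1.4922 · 37.4^0.6859

17.8920 SRM


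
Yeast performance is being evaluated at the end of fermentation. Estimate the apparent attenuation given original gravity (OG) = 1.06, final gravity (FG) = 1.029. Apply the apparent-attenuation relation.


AA = (OG − FG)/(OG − 1) · 100
AA = (1.06 − 1.029)/(1.06 − 1) · 100

51.6667 %


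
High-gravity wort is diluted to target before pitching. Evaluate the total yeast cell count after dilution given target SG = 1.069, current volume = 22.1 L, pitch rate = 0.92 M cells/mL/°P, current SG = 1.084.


V_w = V·((SG_c−1)/(SG_t−1)−1);  °P = 259 − 259/SG_t;  cells = rate·(V+V_w)·°P
V_w = 22.1·((1.084−1)/(1.069−1)−1) = 4.8043
V_final = 22.1 + 4.8043 = 26.9043
°P = 259 − 259/1.069 = 16.7175
cells = 0.92·26.9043·16.7175

413.7914 billion cells


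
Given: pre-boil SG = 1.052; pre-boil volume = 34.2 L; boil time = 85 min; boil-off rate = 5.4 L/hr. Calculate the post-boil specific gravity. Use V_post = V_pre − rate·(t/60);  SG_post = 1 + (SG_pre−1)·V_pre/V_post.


V_post = 34.2 − 5.4·(85/60) = 26.5500
SG_post = 1 + (1.052 − 1)·34.2/26.5500

1.0670


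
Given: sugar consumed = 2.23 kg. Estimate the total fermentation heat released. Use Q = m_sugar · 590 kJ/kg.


Q = 2.23 · 590

1315.7000 kJ


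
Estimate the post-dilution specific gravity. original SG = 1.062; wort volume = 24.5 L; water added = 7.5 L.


SG_new = 1 + (SG_old − 1)·V_old/(V_old + V_water)
pts = (1.062 − 1)·1000·24.5/(24.5 + 7.5) = 47.4688
SG_new = 1 + 47.4688/1000

1.0475


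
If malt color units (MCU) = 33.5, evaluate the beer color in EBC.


SRM = 1.4922·MCU^0.6859;  EBC = SRM·1.97
SRM = 1.4922·33.5^0.6859 = 16.5903
EBC = 16.5903·1.97

32.6830 EBC


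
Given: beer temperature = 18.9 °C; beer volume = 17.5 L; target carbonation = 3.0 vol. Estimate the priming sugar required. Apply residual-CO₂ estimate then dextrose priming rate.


residual = 14.695·(0.01821 + 0.09011·e^(−0.04·T));  sugar = (target − residual)·4.0·V
residual = 14.695·(0.01821 + 0.09011·e^(−0.04·18.9)) = 0.8893
sugar = (3.0 − 0.8893)·4.0·17.5

147.7458 g


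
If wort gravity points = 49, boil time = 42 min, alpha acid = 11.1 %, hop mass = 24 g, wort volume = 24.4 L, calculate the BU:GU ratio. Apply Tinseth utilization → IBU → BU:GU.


U = 1.65·0.000125^(GP/1000)·(1−e^(−0.04t))/4.15;  IBU = (α/100)·m·U·1000/V;  BU:GU = IBU/GP
U = 1.65·0.000125^(49/1000)·(1−e^(−0.04·42))/4.15 = 0.2083
IBU = (11.1/100)·24·0.2083·1000/24.4 = 22.7381
BU:GU = 22.7381/49

0.4640


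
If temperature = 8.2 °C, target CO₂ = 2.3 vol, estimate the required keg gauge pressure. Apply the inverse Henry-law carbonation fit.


psi = vols/(0.01821 + 0.09011·e^(−0.04·T)) − 14.695
psi = 2.3/(0.01821 + 0.09011·e^(−0.04·8.2)) − 14.695

12.9752 psi


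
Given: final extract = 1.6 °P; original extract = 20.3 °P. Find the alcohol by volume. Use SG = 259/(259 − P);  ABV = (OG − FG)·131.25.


OG = 259/(259 − 20.3) = 1.0850
FG = 259/(259 − 1.6) = 1.0062
ABV = (1.0850 − 1.0062)·131.25

10.3462 % ABV


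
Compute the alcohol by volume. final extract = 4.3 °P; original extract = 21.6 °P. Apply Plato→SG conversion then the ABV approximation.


SG = 259/(259 − P);  ABV = (OG − FG)·131.25
OG = 259/(259 − 21.6) = 1.0910
FG = 259/(259 − 4.3) = 1.0169
ABV = (1.0910 − 1.0169)·131.25

9.7260 % ABV


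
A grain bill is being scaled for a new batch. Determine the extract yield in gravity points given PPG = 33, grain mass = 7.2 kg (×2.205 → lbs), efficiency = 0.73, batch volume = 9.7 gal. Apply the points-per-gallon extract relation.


points = lbs × PPG × eff / vol
lbs = 7.2 × 2.205 = 15.8760
points = 15.8760 × 33 × 0.73 / 9.7

39.4281 points


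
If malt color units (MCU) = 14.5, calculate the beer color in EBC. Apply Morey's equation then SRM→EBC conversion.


SRM = 1.4922·MCU^0.6859;  EBC = SRM·1.97
SRM = 1.4922·14.5^0.6859 = 9.3413
EBC = 9.3413·1.97

18.4024 EBC


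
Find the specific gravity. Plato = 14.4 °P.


SG = 259/(259 − P)
SG = 259/(259 − 14.4)

1.0589


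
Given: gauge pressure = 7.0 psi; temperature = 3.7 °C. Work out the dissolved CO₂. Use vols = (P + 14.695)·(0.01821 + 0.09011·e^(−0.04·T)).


vols = (7.0 + 14.695)·(0.01821 + 0.09011·e^(−0.04·3.7))

2.0811 volumes


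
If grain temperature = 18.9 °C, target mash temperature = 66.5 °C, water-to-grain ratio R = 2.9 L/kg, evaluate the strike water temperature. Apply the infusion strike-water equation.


T_strike = (0.41/R)·(T_mash − T_grain) + T_mash
T_strike = (0.41/2.9)·(66.5 − 18.9) + 66.5

73.2297 °C


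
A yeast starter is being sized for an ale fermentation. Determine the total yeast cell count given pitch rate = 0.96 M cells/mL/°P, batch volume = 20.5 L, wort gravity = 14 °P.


cells (billions) = rate · V_L · °P
cells = 0.96 · 20.5 · 14

275.5200 billion cells


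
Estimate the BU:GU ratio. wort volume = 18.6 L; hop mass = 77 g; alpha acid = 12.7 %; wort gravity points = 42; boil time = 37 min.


U = 1.65·0.000125^(GP/1000)·(1−e^(−0.04t))/4.15;  IBU = (α/100)·m·U·1000/V;  BU:GU = IBU/GP
U = 1.65·0.000125^(42/1000)·(1−e^(−0.04·37))/4.15 = 0.2105
IBU = (12.7/100)·77·0.2105·1000/18.6 = 110.6901
BU:GU = 110.6901/42

2.6355


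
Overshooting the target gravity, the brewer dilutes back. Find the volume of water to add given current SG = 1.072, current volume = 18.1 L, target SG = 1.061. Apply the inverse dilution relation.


V_water = V·((SG_curr − 1)/(SG_target − 1) − 1)
V_water = 18.1·((1.072 − 1)/(1.061 − 1) − 1)

3.2639 L


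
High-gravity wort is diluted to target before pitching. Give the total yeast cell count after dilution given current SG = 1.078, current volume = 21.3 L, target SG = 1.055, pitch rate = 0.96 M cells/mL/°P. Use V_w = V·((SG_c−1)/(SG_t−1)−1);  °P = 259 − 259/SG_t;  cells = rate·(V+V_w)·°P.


V_w = 21.3·((1.078−1)/(1.055−1)−1) = 8.9073
V_final = 21.3 + 8.9073 = 30.2073
°P = 259 − 259/1.055 = 13.5024
cells = 0.96·30.2073·13.5024

391.5550 billion cells


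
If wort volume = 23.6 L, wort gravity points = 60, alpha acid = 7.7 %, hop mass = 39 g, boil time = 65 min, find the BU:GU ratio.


U = 1.65·0.000125^(GP/1000)·(1−e^(−0.04t))/4.15;  IBU = (α/100)·m·U·1000/V;  BU:GU = IBU/GP
U = 1.65·0.000125^(60/1000)·(1−e^(−0.04·65))/4.15 = 0.2147
IBU = (7.7/100)·39·0.2147·1000/23.6 = 27.3134
BU:GU = 27.3134/60

0.4552


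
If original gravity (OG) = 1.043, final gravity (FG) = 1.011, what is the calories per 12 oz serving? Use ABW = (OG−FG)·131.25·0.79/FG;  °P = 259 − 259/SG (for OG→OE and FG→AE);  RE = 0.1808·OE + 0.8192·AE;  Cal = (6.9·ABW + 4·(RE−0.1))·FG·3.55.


ABW = (1.043 − 1.011)·131.25·0.79/1.011 = 3.2819
OE = 259 − 259/1.043 = 10.6779 °P
AE = 259 − 259/1.011 = 2.8180 °P
RE = 0.1808·10.6779 + 0.8192·2.8180 = 4.2391 °P
Cal = (6.9·3.2819 + 4·(4.2391−0.1))·1.011·3.55

140.6956 kcal


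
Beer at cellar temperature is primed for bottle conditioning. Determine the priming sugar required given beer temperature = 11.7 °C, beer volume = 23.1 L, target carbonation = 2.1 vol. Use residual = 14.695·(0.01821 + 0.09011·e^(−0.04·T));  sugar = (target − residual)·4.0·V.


residual = 14.695·(0.01821 + 0.09011·e^(−0.04·11.7)) = 1.0969
sugar = (2.1 − 1.0969)·4.0·23.1

92.6901 g


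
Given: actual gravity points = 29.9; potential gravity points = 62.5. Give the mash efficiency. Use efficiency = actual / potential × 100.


efficiency = 29.9 / 62.5 × 100

47.8400 %


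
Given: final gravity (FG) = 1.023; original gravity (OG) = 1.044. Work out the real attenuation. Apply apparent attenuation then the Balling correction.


AA = (OG−FG)/(OG−1)·100;  RA = AA·0.8192
AA = (1.044 − 1.023)/(1.044 − 1)·100 = 47.7273
RA = 47.7273·0.8192

39.0982 %


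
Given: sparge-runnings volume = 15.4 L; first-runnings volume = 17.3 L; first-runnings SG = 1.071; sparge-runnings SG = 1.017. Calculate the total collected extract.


total = Σ (SG_i − 1)·1000·V_i
first = (1.071 − 1)·1000·17.3 = 1228.3000
sparge = (1.017 − 1)·1000·15.4 = 261.8000
total = 1228.3000 + 261.8000

1490.1000 gravity·L


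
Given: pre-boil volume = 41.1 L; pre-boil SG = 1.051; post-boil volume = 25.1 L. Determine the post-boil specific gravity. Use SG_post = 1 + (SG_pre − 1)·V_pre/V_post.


pts_pre = (1.051 − 1)·1000 = 51.0000
pts_post = 51.0000·41.1/25.1 = 83.5100
SG_post = 1 + 83.5100/1000

1.0835


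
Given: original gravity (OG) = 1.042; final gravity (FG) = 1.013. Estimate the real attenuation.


AA = (OG−FG)/(OG−1)·100;  RA = AA·0.8192
AA = (1.042 − 1.013)/(1.042 − 1)·100 = 69.0476
RA = 69.0476·0.8192

56.5638 %


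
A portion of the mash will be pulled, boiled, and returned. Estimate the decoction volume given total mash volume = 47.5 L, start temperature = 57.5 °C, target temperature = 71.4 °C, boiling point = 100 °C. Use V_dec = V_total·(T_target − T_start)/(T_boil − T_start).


V_dec = 47.5·(71.4 − 57.5)/(100 − 57.5)

15.5353 L


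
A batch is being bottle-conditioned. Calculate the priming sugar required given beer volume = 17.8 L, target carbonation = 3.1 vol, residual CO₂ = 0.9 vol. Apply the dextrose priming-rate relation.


sugar = (target − residual)·4.0·V
sugar = (3.1 − 0.9)·4.0·17.8

156.6400 g


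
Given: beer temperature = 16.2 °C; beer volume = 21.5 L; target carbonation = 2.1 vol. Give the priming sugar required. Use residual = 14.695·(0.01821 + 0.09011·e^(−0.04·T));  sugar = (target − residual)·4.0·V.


residual = 14.695·(0.01821 + 0.09011·e^(−0.04·16.2)) = 0.9603
sugar = (2.1 − 0.9603)·4.0·21.5

98.0180 g


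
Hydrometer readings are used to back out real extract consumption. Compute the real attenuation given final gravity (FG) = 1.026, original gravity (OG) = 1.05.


AA = (OG−FG)/(OG−1)·100;  RA = AA·0.8192
AA = (1.05 − 1.026)/(1.05 − 1)·100 = 48.0000
RA = 48.0000·0.8192

39.3216 %


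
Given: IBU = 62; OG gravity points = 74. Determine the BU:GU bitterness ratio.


BU:GU = IBU / OG_points
BU:GU = 62 / 74

0.8378


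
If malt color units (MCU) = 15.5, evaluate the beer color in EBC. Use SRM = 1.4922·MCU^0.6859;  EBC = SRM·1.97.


SRM = 1.4922·15.5^0.6859 = 9.7786
EBC = 9.7786·1.97

19.2638 EBC


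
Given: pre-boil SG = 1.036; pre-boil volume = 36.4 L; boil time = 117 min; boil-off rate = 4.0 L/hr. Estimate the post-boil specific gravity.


V_post = V_pre − rate·(t/60);  SG_post = 1 + (SG_pre−1)·V_pre/V_post
V_post = 36.4 − 4.0·(117/60) = 28.6000
SG_post = 1 + (1.036 − 1)·36.4/28.6000

1.0458


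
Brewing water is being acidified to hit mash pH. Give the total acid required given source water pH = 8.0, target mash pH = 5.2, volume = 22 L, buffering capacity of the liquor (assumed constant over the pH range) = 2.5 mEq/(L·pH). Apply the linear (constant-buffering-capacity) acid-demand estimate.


acid = buffering capacity · (pH_source − pH_target) · V
acid = 2.5 · (8.0 − 5.2) · 22

154.0000 mEq


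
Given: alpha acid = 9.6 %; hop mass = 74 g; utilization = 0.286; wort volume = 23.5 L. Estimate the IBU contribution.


IBU = (α/100)·mass·U·1000 / V
IBU = (9.6/100)·74·0.286·1000 / 23.5

86.4572 IBU


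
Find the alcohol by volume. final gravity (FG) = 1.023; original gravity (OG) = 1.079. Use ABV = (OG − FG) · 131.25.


ABV = (1.079 − 1.023) · 131.25

7.3500 % ABV


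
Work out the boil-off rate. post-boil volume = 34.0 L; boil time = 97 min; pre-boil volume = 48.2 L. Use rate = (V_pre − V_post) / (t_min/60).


rate = (48.2 − 34.0) / (97/60)

8.7835 L/hr


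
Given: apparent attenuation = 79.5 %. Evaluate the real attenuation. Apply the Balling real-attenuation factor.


RA = AA · 0.8192
RA = 79.5 · 0.8192

65.1264 %


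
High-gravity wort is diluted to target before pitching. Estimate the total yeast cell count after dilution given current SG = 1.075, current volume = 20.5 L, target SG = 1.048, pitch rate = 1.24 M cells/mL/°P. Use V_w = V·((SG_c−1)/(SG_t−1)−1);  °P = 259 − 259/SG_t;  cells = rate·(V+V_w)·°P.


V_w = 20.5·((1.075−1)/(1.048−1)−1) = 11.5312
V_final = 20.5 + 11.5312 = 32.0312
°P = 259 − 259/1.048 = 11.8626
cells = 1.24·32.0312·11.8626

471.1675 billion cells


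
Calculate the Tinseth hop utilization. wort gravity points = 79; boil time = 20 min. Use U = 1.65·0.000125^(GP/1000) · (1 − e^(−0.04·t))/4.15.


bigness = 1.65·0.000125^(79/1000) = 0.8112
boil_factor = (1 − e^(−0.04·20))/4.15 = 0.1327
U = 0.8112 · 0.1327

0.1076


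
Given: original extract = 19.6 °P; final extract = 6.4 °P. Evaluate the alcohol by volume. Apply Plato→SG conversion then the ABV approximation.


SG = 259/(259 − P);  ABV = (OG − FG)·131.25
OG = 259/(259 − 19.6) = 1.0819
FG = 259/(259 − 6.4) = 1.0253
ABV = (1.0819 − 1.0253)·131.25

7.4202 % ABV


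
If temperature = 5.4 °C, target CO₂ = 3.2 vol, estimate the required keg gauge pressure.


psi = vols/(0.01821 + 0.09011·e^(−0.04·T)) − 14.695
psi = 3.2/(0.01821 + 0.09011·e^(−0.04·5.4)) − 14.695

20.5415 psi


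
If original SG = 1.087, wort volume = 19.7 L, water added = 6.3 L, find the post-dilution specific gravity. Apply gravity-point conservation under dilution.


SG_new = 1 + (SG_old − 1)·V_old/(V_old + V_water)
pts = (1.087 − 1)·1000·19.7/(19.7 + 6.3) = 65.9192
SG_new = 1 + 65.9192/1000

1.0659


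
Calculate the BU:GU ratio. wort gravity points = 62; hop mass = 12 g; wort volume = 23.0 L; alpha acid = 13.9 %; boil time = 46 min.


U = 1.65·0.000125^(GP/1000)·(1−e^(−0.04t))/4.15;  IBU = (α/100)·m·U·1000/V;  BU:GU = IBU/GP
U = 1.65·0.000125^(62/1000)·(1−e^(−0.04·46))/4.15 = 0.1916
IBU = (13.9/100)·12·0.1916·1000/23.0 = 13.8932
BU:GU = 13.8932/62

0.2241


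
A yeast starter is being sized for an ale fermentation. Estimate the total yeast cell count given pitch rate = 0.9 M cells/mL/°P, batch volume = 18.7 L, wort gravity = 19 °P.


cells (billions) = rate · V_L · °P
cells = 0.9 · 18.7 · 19

319.7700 billion cells


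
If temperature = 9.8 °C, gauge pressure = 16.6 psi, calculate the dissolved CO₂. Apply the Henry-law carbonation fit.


vols = (P + 14.695)·(0.01821 + 0.09011·e^(−0.04·T))
vols = (16.6 + 14.695)·(0.01821 + 0.09011·e^(−0.04·9.8))

2.4754 volumes


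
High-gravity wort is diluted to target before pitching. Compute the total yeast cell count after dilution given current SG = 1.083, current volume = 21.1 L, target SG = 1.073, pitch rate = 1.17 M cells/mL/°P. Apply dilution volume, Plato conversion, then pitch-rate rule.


V_w = V·((SG_c−1)/(SG_t−1)−1);  °P = 259 − 259/SG_t;  cells = rate·(V+V_w)·°P
V_w = 21.1·((1.083−1)/(1.073−1)−1) = 2.8904
V_final = 21.1 + 2.8904 = 23.9904
°P = 259 − 259/1.073 = 17.6207
cells = 1.17·23.9904·17.6207

494.5913 billion cells


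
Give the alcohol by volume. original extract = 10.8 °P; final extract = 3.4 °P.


SG = 259/(259 − P);  ABV = (OG − FG)·131.25
OG = 259/(259 − 10.8) = 1.0435
FG = 259/(259 − 3.4) = 1.0133
ABV = (1.0435 − 1.0133)·131.25

3.9652 % ABV


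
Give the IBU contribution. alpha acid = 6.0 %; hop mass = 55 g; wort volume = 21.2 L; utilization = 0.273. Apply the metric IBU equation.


IBU = (α/100)·mass·U·1000 / V
IBU = (6.0/100)·55·0.273·1000 / 21.2

42.4953 IBU


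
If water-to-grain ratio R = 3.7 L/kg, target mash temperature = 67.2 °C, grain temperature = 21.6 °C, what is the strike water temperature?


T_strike = (0.41/R)·(T_mash − T_grain) + T_mash
T_strike = (0.41/3.7)·(67.2 − 21.6) + 67.2

72.2530 °C


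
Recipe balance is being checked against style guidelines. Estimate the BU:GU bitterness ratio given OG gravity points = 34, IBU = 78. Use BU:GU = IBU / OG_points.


BU:GU = 78 / 34

2.2941


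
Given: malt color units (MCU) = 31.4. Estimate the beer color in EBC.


SRM = 1.4922·MCU^0.6859;  EBC = SRM·1.97
SRM = 1.4922·31.4^0.6859 = 15.8698
EBC = 15.8698·1.97

31.2635 EBC


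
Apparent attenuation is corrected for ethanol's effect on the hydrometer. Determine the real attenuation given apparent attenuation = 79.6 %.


RA = AA · 0.8192
RA = 79.6 · 0.8192

65.2083 %


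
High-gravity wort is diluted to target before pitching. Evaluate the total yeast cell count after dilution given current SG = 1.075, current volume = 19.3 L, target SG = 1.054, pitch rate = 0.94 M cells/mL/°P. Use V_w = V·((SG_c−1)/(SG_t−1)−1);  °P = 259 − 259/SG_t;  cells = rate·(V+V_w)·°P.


V_w = 19.3·((1.075−1)/(1.054−1)−1) = 7.5056
V_final = 19.3 + 7.5056 = 26.8056
°P = 259 − 259/1.054 = 13.2694
cells = 0.94·26.8056·13.2694

334.3533 billion cells


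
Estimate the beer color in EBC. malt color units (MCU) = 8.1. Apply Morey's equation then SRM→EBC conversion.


SRM = 1.4922·MCU^0.6859;  EBC = SRM·1.97
SRM = 1.4922·8.1^0.6859 = 6.2655
EBC = 6.2655·1.97

12.3431 EBC


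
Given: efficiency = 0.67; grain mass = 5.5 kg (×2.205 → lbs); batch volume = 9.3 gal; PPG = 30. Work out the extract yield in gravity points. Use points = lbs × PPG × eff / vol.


lbs = 5.5 × 2.205 = 12.1275
points = 12.1275 × 30 × 0.67 / 9.3

26.2110 points


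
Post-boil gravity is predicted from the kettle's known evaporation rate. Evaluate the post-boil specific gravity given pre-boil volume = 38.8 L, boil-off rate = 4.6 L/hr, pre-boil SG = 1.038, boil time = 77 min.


V_post = V_pre − rate·(t/60);  SG_post = 1 + (SG_pre−1)·V_pre/V_post
V_post = 38.8 − 4.6·(77/60) = 32.8967
SG_post = 1 + (1.038 − 1)·38.8/32.8967

1.0448


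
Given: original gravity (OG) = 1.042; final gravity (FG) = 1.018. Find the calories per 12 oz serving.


ABW = (OG−FG)·131.25·0.79/FG;  °P = 259 − 259/SG (for OG→OE and FG→AE);  RE = 0.1808·OE + 0.8192·AE;  Cal = (6.9·ABW + 4·(RE−0.1))·FG·3.55
ABW = (1.042 − 1.018)·131.25·0.79/1.018 = 2.4445
OE = 259 − 259/1.042 = 10.4395 °P
AE = 259 − 259/1.018 = 4.5796 °P
RE = 0.1808·10.4395 + 0.8192·4.5796 = 5.6391 °P
Cal = (6.9·2.4445 + 4·(5.6391−0.1))·1.018·3.55

141.0261 kcal


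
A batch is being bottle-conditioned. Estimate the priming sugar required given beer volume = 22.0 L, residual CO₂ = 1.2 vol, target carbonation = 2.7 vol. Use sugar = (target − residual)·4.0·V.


sugar = (2.7 − 1.2)·4.0·22.0

132.0000 g


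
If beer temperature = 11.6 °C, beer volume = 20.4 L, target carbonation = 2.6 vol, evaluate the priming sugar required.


residual = 14.695·(0.01821 + 0.09011·e^(−0.04·T));  sugar = (target − residual)·4.0·V
residual = 14.695·(0.01821 + 0.09011·e^(−0.04·11.6)) = 1.1002
sugar = (2.6 − 1.1002)·4.0·20.4

122.3850 g


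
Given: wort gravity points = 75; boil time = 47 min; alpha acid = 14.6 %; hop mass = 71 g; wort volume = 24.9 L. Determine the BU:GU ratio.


U = 1.65·0.000125^(GP/1000)·(1−e^(−0.04t))/4.15;  IBU = (α/100)·m·U·1000/V;  BU:GU = IBU/GP
U = 1.65·0.000125^(75/1000)·(1−e^(−0.04·47))/4.15 = 0.1717
IBU = (14.6/100)·71·0.1717·1000/24.9 = 71.4841
BU:GU = 71.4841/75

0.9531


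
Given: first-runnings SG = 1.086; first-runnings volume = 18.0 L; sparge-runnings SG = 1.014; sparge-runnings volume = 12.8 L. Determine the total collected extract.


total = Σ (SG_i − 1)·1000·V_i
first = (1.086 − 1)·1000·18.0 = 1548.0000
sparge = (1.014 − 1)·1000·12.8 = 179.2000
total = 1548.0000 + 179.2000

1727.2000 gravity·L


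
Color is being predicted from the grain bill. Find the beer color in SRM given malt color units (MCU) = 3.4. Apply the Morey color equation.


SRM = 1.4922 · MCU^0.6859
SRM = 1.4922 · 3.4^0.6859

3.4544 SRM


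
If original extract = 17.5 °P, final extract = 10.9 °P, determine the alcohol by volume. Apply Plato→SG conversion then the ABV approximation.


SG = 259/(259 − P);  ABV = (OG − FG)·131.25
OG = 259/(259 − 17.5) = 1.0725
FG = 259/(259 − 10.9) = 1.0439
ABV = (1.0725 − 1.0439)·131.25

3.7445 % ABV


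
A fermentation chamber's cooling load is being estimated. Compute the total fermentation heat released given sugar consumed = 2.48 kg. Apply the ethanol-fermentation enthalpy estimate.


Q = m_sugar · 590 kJ/kg
Q = 2.48 · 590

1463.2000 kJ


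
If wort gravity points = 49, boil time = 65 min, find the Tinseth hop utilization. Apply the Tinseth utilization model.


U = 1.65·0.000125^(GP/1000) · (1 − e^(−0.04·t))/4.15
bigness = 1.65·0.000125^(49/1000) = 1.0623
boil_factor = (1 − e^(−0.04·65))/4.15 = 0.2231
U = 1.0623 · 0.2231

0.2370


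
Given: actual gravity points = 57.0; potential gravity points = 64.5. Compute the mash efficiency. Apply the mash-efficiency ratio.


efficiency = actual / potential × 100
efficiency = 57.0 / 64.5 × 100

88.3721 %


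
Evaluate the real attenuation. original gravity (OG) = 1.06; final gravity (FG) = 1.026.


AA = (OG−FG)/(OG−1)·100;  RA = AA·0.8192
AA = (1.06 − 1.026)/(1.06 − 1)·100 = 56.6667
RA = 56.6667·0.8192

46.4213 %


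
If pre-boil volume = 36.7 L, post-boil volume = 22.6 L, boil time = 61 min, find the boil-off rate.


rate = (V_pre − V_post) / (t_min/60)
rate = (36.7 − 22.6) / (61/60)

13.8689 L/hr


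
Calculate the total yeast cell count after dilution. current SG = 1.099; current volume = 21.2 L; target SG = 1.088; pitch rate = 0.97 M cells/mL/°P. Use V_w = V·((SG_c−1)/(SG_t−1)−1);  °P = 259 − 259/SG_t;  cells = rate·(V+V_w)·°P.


V_w = 21.2·((1.099−1)/(1.088−1)−1) = 2.6500
V_final = 21.2 + 2.6500 = 23.8500
°P = 259 − 259/1.088 = 20.9485
cells = 0.97·23.8500·20.9485

484.6338 billion cells


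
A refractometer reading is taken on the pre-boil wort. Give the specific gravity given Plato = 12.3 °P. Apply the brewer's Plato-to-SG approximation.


SG = 259/(259 − P)
SG = 259/(259 − 12.3)

1.0499


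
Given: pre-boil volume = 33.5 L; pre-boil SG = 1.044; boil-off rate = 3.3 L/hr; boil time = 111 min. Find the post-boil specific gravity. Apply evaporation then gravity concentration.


V_post = V_pre − rate·(t/60);  SG_post = 1 + (SG_pre−1)·V_pre/V_post
V_post = 33.5 − 3.3·(111/60) = 27.3950
SG_post = 1 + (1.044 − 1)·33.5/27.3950

1.0538


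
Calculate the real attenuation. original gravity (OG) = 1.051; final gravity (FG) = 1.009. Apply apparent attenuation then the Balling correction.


AA = (OG−FG)/(OG−1)·100;  RA = AA·0.8192
AA = (1.051 − 1.009)/(1.051 − 1)·100 = 82.3529
RA = 82.3529·0.8192

67.4635 %


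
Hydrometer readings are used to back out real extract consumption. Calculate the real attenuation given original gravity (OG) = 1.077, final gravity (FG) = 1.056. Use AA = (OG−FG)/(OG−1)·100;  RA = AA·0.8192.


AA = (1.077 − 1.056)/(1.077 − 1)·100 = 27.2727
RA = 27.2727·0.8192

22.3418 %


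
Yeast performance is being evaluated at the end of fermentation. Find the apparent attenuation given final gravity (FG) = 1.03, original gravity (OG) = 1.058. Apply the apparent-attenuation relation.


AA = (OG − FG)/(OG − 1) · 100
AA = (1.058 − 1.03)/(1.058 − 1) · 100

48.2759 %


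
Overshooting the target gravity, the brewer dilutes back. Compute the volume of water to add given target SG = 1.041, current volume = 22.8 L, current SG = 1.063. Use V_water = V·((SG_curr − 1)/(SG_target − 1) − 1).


V_water = 22.8·((1.063 − 1)/(1.041 − 1) − 1)

12.2341 L


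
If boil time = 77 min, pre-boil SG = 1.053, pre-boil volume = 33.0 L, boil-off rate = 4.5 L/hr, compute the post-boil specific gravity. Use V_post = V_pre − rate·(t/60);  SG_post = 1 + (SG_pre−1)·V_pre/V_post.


V_post = 33.0 − 4.5·(77/60) = 27.2250
SG_post = 1 + (1.053 − 1)·33.0/27.2250

1.0642


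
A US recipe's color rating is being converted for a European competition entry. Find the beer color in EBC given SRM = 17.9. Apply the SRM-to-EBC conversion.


EBC = SRM · 1.97
EBC = 17.9 · 1.97

35.2630 EBC


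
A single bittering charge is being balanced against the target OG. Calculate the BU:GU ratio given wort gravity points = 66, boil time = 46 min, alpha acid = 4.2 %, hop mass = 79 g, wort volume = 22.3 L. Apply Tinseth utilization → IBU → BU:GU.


U = 1.65·0.000125^(GP/1000)·(1−e^(−0.04t))/4.15;  IBU = (α/100)·m·U·1000/V;  BU:GU = IBU/GP
U = 1.65·0.000125^(66/1000)·(1−e^(−0.04·46))/4.15 = 0.1848
IBU = (4.2/100)·79·0.1848·1000/22.3 = 27.4975
BU:GU = 27.4975/66

0.4166


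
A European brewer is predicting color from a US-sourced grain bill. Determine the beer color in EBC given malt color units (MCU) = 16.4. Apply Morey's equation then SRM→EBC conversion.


SRM = 1.4922·MCU^0.6859;  EBC = SRM·1.97
SRM = 1.4922·16.4^0.6859 = 10.1646
EBC = 10.1646·1.97

20.0242 EBC


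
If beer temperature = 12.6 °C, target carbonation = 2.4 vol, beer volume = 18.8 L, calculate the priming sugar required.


residual = 14.695·(0.01821 + 0.09011·e^(−0.04·T));  sugar = (target − residual)·4.0·V
residual = 14.695·(0.01821 + 0.09011·e^(−0.04·12.6)) = 1.0675
sugar = (2.4 − 1.0675)·4.0·18.8

100.2012 g


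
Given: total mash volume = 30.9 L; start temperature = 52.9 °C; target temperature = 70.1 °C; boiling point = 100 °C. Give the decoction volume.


V_dec = V_total·(T_target − T_start)/(T_boil − T_start)
V_dec = 30.9·(70.1 − 52.9)/(100 − 52.9)

11.2841 L


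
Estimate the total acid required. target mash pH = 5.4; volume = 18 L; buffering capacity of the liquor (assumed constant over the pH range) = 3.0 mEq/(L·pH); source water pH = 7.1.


acid = buffering capacity · (pH_source − pH_target) · V
acid = 3.0 · (7.1 − 5.4) · 18

91.8000 mEq


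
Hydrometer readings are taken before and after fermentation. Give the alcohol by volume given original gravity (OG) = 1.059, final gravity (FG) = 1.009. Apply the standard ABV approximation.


ABV = (OG − FG) · 131.25
ABV = (1.059 − 1.009) · 131.25

6.5625 % ABV


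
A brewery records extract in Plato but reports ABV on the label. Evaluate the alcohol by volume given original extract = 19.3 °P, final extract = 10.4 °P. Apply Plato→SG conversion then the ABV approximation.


SG = 259/(259 − P);  ABV = (OG − FG)·131.25
OG = 259/(259 − 19.3) = 1.0805
FG = 259/(259 − 10.4) = 1.0418
ABV = (1.0805 − 1.0418)·131.25

5.0771 % ABV


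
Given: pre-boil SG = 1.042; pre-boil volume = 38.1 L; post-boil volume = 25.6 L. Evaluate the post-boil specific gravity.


SG_post = 1 + (SG_pre − 1)·V_pre/V_post
pts_pre = (1.042 − 1)·1000 = 42.0000
pts_post = 42.0000·38.1/25.6 = 62.5078
SG_post = 1 + 62.5078/1000

1.0625


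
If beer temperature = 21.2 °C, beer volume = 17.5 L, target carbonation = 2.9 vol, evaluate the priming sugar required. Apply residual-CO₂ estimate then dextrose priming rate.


residual = 14.695·(0.01821 + 0.09011·e^(−0.04·T));  sugar = (target − residual)·4.0·V
residual = 14.695·(0.01821 + 0.09011·e^(−0.04·21.2)) = 0.8347
sugar = (2.9 − 0.8347)·4.0·17.5

144.5712 g


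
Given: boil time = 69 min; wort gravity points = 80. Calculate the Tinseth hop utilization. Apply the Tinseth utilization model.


U = 1.65·0.000125^(GP/1000) · (1 − e^(−0.04·t))/4.15
bigness = 1.65·0.000125^(80/1000) = 0.8040
boil_factor = (1 − e^(−0.04·69))/4.15 = 0.2257
U = 0.8040 · 0.2257

0.1815


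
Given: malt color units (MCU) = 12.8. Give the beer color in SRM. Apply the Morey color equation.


SRM = 1.4922 · MCU^0.6859
SRM = 1.4922 · 12.8^0.6859

8.5756 SRM


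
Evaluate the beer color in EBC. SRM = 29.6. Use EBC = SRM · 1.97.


EBC = 29.6 · 1.97

58.3120 EBC


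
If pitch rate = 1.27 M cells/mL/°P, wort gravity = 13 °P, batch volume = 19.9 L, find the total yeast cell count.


cells (billions) = rate · V_L · °P
cells = 1.27 · 19.9 · 13

328.5490 billion cells


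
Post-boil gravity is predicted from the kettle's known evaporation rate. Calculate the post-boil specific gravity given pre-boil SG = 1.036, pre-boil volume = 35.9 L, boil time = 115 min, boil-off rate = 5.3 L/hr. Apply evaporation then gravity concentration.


V_post = V_pre − rate·(t/60);  SG_post = 1 + (SG_pre−1)·V_pre/V_post
V_post = 35.9 − 5.3·(115/60) = 25.7417
SG_post = 1 + (1.036 − 1)·35.9/25.7417

1.0502


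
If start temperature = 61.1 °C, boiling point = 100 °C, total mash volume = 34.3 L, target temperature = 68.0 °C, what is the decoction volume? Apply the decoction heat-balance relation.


V_dec = V_total·(T_target − T_start)/(T_boil − T_start)
V_dec = 34.3·(68.0 − 61.1)/(100 − 61.1)

6.0841 L


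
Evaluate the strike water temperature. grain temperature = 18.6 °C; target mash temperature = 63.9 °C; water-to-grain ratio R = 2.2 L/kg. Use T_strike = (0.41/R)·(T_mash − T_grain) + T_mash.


T_strike = (0.41/2.2)·(63.9 − 18.6) + 63.9

72.3423 °C


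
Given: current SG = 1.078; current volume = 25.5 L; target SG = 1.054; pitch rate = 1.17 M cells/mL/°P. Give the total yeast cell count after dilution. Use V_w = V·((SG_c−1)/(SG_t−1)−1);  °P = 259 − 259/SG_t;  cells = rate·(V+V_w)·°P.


V_w = 25.5·((1.078−1)/(1.054−1)−1) = 11.3333
V_final = 25.5 + 11.3333 = 36.8333
°P = 259 − 259/1.054 = 13.2694
cells = 1.17·36.8333·13.2694

571.8469 billion cells


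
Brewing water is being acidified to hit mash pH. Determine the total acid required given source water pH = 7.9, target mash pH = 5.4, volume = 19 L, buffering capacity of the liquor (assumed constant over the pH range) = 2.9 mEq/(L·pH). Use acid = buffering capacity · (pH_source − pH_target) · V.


acid = 2.9 · (7.9 − 5.4) · 19

137.7500 mEq


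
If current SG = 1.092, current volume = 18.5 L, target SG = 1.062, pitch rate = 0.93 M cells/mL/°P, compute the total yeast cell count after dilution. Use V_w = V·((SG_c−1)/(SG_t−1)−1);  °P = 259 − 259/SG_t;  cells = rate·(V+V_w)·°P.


V_w = 18.5·((1.092−1)/(1.062−1)−1) = 8.9516
V_final = 18.5 + 8.9516 = 27.4516
°P = 259 − 259/1.062 = 15.1205
cells = 0.93·27.4516·15.1205

386.0271 billion cells


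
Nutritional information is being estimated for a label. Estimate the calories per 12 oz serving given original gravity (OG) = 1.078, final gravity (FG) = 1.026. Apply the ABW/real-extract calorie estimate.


ABW = (OG−FG)·131.25·0.79/FG;  °P = 259 − 259/SG (for OG→OE and FG→AE);  RE = 0.1808·OE + 0.8192·AE;  Cal = (6.9·ABW + 4·(RE−0.1))·FG·3.55
ABW = (1.078 − 1.026)·131.25·0.79/1.026 = 5.2551
OE = 259 − 259/1.078 = 18.7403 °P
AE = 259 − 259/1.026 = 6.5634 °P
RE = 0.1808·18.7403 + 0.8192·6.5634 = 8.7649 °P
Cal = (6.9·5.2551 + 4·(8.7649−0.1))·1.026·3.55

258.3121 kcal


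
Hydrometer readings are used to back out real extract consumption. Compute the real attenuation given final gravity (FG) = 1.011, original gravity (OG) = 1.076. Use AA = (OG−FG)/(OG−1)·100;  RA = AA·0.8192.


AA = (1.076 − 1.011)/(1.076 − 1)·100 = 85.5263
RA = 85.5263·0.8192

70.0632 %


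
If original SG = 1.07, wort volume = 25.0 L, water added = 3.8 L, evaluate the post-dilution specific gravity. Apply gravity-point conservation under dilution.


SG_new = 1 + (SG_old − 1)·V_old/(V_old + V_water)
pts = (1.07 − 1)·1000·25.0/(25.0 + 3.8) = 60.7639
SG_new = 1 + 60.7639/1000

1.0608


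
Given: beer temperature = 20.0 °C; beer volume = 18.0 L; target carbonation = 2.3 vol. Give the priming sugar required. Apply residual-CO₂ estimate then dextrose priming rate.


residual = 14.695·(0.01821 + 0.09011·e^(−0.04·T));  sugar = (target − residual)·4.0·V
residual = 14.695·(0.01821 + 0.09011·e^(−0.04·20.0)) = 0.8626
sugar = (2.3 − 0.8626)·4.0·18.0

103.4941 g


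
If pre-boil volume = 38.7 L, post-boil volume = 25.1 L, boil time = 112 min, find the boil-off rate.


rate = (V_pre − V_post) / (t_min/60)
rate = (38.7 − 25.1) / (112/60)

7.2857 L/hr


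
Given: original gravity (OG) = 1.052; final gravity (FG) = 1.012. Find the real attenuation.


AA = (OG−FG)/(OG−1)·100;  RA = AA·0.8192
AA = (1.052 − 1.012)/(1.052 − 1)·100 = 76.9231
RA = 76.9231·0.8192

63.0154 %


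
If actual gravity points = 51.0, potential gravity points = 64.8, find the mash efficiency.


efficiency = actual / potential × 100
efficiency = 51.0 / 64.8 × 100

78.7037 %


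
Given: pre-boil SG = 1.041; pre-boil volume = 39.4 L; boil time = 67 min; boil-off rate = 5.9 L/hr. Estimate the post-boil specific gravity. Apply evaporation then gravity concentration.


V_post = V_pre − rate·(t/60);  SG_post = 1 + (SG_pre−1)·V_pre/V_post
V_post = 39.4 − 5.9·(67/60) = 32.8117
SG_post = 1 + (1.041 − 1)·39.4/32.8117

1.0492
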